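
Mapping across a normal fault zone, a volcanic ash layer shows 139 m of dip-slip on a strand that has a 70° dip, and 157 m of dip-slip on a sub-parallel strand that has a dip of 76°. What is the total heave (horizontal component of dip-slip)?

heave_A = 139 × cos(70°) = 47.54 m
heave_B = 157 × cos(76°) = 37.98 m
total = 47.54 + 37.98 = 85.5 m

85.5 m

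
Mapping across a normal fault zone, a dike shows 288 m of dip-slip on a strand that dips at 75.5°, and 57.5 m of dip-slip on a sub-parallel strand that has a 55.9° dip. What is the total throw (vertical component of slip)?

throw_A = 288 × sin(75.5°) = 278.8 m
throw_B = 57.5 × sin(55.9°) = 47.61 m
total = 278.8 + 47.61 = 326 m

326 m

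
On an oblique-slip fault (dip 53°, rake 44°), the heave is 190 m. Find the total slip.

dip-slip = heave / cos(dip) = 190 / cos(53°) = 315.7 m
net slip = dip-slip / sin(rake) = 315.7 / sin(44°) = 454 m

454 m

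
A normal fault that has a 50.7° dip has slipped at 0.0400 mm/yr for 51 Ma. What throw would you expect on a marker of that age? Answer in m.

1580 m

dip-slip = rate × time = 0.0400 mm/yr × 51 Ma = 2040 m
throw = dip-slip × sin(dip) = 2040 × sin(50.7°) = 1580 m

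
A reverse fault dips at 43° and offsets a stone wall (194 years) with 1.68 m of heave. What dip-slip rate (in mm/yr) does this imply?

11.8 mm/yr

dip-slip = heave / cos(dip) = 1.68 m / cos(43°) = 2.297 m
rate = 2.297 m / 194 years = 0.0118 m/yr = 11.8 mm/yr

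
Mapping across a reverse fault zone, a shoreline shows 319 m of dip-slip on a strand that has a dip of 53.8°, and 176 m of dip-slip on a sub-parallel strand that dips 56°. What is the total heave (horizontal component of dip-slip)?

287 m

heave_A = 319 × cos(53.8°) = 188.4 m
heave_B = 176 × cos(56°) = 98.42 m
total = 188.4 + 98.42 = 287 m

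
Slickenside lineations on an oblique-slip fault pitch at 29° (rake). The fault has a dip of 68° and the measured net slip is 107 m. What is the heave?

19.4 m

dip-slip = net slip × sin(rake) = 107 m × sin(29°) = 51.87 m
heave = dip-slip × cos(dip) = 51.87 × cos(68°) = 19.4 m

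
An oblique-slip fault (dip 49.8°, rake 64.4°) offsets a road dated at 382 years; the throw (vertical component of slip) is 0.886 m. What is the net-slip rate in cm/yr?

0.337 cm/yr

dip-slip = throw / sin(dip) = 0.886 / sin(49.8°) = 1.160 m
net slip = dip-slip / sin(rake) = 1.160 / sin(64.4°) = 1.286 m
rate = 1.286 m / 382 years = 0.00337 m/yr = 0.337 cm/yr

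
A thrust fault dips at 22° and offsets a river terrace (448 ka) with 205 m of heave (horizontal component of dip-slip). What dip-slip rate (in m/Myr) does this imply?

dip-slip = heave / cos(dip) = 205 m / cos(22°) = 221.1 m
rate = 221.1 m / 448 ka = 0.000494 m/yr = 494 m/Myr

494 m/Myr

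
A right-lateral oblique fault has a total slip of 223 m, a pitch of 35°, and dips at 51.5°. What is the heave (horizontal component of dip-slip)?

79.6 m

dip-slip = net slip × sin(rake) = 223 m × sin(35°) = 127.9 m
heave = dip-slip × cos(dip) = 127.9 × cos(51.5°) = 79.6 m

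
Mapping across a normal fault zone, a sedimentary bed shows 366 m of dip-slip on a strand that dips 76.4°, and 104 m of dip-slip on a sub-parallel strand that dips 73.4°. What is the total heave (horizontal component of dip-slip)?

heave_A = 366 × cos(76.4°) = 86.06 m
heave_B = 104 × cos(73.4°) = 29.71 m
total = 86.06 + 29.71 = 116 m

116 m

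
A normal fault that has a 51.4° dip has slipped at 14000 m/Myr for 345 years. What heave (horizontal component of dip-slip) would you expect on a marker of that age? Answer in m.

dip-slip = rate × time = 14000 m/Myr × 345 years = 4.830 m
heave = dip-slip × cos(dip) = 4.830 × cos(51.4°) = 3.01 m

3.01 m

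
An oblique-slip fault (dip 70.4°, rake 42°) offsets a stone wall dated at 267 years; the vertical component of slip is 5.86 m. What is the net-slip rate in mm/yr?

dip-slip = throw / sin(dip) = 5.86 / sin(70.4°) = 6.220 m
net slip = dip-slip / sin(rake) = 6.220 / sin(42°) = 9.296 m
rate = 9.296 m / 267 years = 0.0348 m/yr = 34.8 mm/yr

34.8 mm/yr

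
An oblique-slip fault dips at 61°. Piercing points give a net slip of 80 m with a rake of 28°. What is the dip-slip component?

37.6 m

dip-slip = net slip × sin(rake) = 80 m × sin(28°) = 37.6 m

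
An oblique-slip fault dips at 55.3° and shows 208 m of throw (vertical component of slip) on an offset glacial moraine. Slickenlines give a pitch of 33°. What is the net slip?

dip-slip = throw / sin(dip) = 208 / sin(55.3°) = 253 m
net slip = dip-slip / sin(rake) = 253 / sin(33°) = 465 m

465 m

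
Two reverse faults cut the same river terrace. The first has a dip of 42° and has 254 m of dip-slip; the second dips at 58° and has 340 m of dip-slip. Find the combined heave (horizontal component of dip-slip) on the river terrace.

heave_A = 254 × cos(42°) = 188.8 m
heave_B = 340 × cos(58°) = 180.2 m
total = 188.8 + 180.2 = 369 m

369 m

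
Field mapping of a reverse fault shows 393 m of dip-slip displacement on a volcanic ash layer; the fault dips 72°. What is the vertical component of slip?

374 m

throw = dip-slip × sin(dip) = 393 m × sin(72°) = 374 m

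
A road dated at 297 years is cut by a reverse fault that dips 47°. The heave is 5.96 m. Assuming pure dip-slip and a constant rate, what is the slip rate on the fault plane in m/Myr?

29400 m/Myr

dip-slip = heave / cos(dip) = 5.96 m / cos(47°) = 8.739 m
rate = 8.739 m / 297 years = 0.0294 m/yr = 29400 m/Myr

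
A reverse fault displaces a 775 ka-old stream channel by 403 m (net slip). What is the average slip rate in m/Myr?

rate = 403 m / 775 ka = 0.000520 m/yr = 520 m/Myr

520 m/Myr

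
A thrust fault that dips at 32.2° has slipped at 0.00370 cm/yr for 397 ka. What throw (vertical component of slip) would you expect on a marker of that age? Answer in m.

dip-slip = rate × time = 0.00370 cm/yr × 397 ka = 14.69 m
throw = dip-slip × sin(dip) = 14.69 × sin(32.2°) = 7.83 m

7.83 m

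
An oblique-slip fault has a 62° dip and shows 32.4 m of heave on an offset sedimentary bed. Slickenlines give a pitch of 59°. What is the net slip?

dip-slip = heave / cos(dip) = 32.4 / cos(62°) = 69.01 m
net slip = dip-slip / sin(rake) = 69.01 / sin(59°) = 80.5 m

80.5 m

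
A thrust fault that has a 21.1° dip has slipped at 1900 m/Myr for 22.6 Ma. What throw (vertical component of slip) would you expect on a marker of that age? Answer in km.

dip-slip = rate × time = 1900 m/Myr × 22.6 Ma = 42940 m
throw = dip-slip × sin(dip) = 42940 × sin(21.1°) = 15500 m = 15.5 km

15.5 km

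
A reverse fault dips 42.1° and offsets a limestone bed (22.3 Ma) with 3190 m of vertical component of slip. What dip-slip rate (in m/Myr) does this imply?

dip-slip = throw / sin(dip) = 3190 m / sin(42.1°) = 4758 m
rate = 4758 m / 22.3 Ma = 0.000213 m/yr = 213 m/Myr

213 m/Myr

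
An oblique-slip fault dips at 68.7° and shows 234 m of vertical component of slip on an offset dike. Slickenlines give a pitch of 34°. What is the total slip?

dip-slip = throw / sin(dip) = 234 / sin(68.7°) = 251.2 m
net slip = dip-slip / sin(rake) = 251.2 / sin(34°) = 449 m

449 m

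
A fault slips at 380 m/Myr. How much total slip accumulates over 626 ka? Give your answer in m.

slip = rate × time = 380 m/Myr × 626 ka = 238 m

238 m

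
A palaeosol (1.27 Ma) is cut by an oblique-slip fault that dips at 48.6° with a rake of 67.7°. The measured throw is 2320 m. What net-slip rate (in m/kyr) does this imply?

dip-slip = throw / sin(dip) = 2320 / sin(48.6°) = 3093 m
net slip = dip-slip / sin(rake) = 3093 / sin(67.7°) = 3343 m
rate = 3343 m / 1.27 Ma = 0.00263 m/yr = 2.63 m/kyr

2.63 m/kyr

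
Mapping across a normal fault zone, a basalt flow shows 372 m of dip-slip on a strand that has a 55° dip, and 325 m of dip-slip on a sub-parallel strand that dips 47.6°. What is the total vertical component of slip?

545 m

throw_A = 372 × sin(55°) = 304.7 m
throw_B = 325 × sin(47.6°) = 240 m
total = 304.7 + 240 = 545 m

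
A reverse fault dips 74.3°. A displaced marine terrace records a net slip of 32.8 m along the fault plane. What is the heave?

8.88 m

heave = dip-slip × cos(dip) = 32.8 m × cos(74.3°) = 8.88 m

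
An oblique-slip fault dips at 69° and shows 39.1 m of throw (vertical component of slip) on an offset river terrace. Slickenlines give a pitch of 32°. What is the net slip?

dip-slip = throw / sin(dip) = 39.1 / sin(69°) = 41.88 m
net slip = dip-slip / sin(rake) = 41.88 / sin(32°) = 79 m

79 m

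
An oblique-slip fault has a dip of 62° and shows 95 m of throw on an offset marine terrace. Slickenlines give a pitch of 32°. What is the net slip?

203 m

dip-slip = throw / sin(dip) = 95 / sin(62°) = 107.6 m
net slip = dip-slip / sin(rake) = 107.6 / sin(32°) = 203 m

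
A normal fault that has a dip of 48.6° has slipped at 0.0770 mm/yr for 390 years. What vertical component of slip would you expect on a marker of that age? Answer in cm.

dip-slip = rate × time = 0.0770 mm/yr × 390 years = 0.03003 m
throw = dip-slip × sin(dip) = 0.03003 × sin(48.6°) = 0.0225 m = 2.25 cm

2.25 cm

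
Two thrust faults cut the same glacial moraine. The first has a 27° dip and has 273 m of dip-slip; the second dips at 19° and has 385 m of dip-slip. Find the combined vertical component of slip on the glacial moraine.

249 m

throw_A = 273 × sin(27°) = 123.9 m
throw_B = 385 × sin(19°) = 125.3 m
total = 123.9 + 125.3 = 249 m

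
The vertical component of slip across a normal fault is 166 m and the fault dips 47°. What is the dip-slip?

227 m

dip-slip = throw / sin(dip) = 166 / sin(47°) = 227 m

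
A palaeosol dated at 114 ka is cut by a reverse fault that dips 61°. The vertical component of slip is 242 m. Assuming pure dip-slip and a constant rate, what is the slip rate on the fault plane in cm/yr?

0.243 cm/yr

dip-slip = throw / sin(dip) = 242 m / sin(61°) = 276.7 m
rate = 276.7 m / 114 ka = 0.00243 m/yr = 0.243 cm/yr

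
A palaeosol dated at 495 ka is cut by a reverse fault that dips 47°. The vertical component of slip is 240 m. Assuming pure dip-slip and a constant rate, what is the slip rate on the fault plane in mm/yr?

0.663 mm/yr

dip-slip = throw / sin(dip) = 240 m / sin(47°) = 328.2 m
rate = 328.2 m / 495 ka = 0.000663 m/yr = 0.663 mm/yr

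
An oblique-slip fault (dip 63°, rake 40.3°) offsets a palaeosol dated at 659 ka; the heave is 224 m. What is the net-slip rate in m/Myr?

dip-slip = heave / cos(dip) = 224 / cos(63°) = 493.4 m
net slip = dip-slip / sin(rake) = 493.4 / sin(40.3°) = 762.8 m
rate = 762.8 m / 659 ka = 0.00116 m/yr = 1160 m/Myr

1160 m/Myr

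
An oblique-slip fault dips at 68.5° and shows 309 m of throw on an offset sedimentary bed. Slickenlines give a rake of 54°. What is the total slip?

411 m

dip-slip = throw / sin(dip) = 309 / sin(68.5°) = 332.1 m
net slip = dip-slip / sin(rake) = 332.1 / sin(54°) = 411 m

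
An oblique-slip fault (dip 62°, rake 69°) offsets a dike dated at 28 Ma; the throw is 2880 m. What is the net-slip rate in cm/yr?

dip-slip = throw / sin(dip) = 2880 / sin(62°) = 3262 m
net slip = dip-slip / sin(rake) = 3262 / sin(69°) = 3494 m
rate = 3494 m / 28 Ma = 0.000125 m/yr = 0.0125 cm/yr

0.0125 cm/yr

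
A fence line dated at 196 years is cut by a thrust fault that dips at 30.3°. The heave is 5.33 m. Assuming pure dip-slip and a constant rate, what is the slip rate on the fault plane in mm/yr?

dip-slip = heave / cos(dip) = 5.33 m / cos(30.3°) = 6.173 m
rate = 6.173 m / 196 years = 0.0315 m/yr = 31.5 mm/yr

31.5 mm/yr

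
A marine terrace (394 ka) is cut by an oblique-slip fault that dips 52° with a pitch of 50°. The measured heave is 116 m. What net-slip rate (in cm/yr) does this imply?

0.0624 cm/yr

dip-slip = heave / cos(dip) = 116 / cos(52°) = 188.4 m
net slip = dip-slip / sin(rake) = 188.4 / sin(50°) = 246 m
rate = 246 m / 394 ka = 0.000624 m/yr = 0.0624 cm/yr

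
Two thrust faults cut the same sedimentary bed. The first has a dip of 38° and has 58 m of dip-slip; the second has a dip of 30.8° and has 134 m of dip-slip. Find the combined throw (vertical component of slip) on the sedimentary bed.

throw_A = 58 × sin(38°) = 35.71 m
throw_B = 134 × sin(30.8°) = 68.61 m
total = 35.71 + 68.61 = 104 m

104 m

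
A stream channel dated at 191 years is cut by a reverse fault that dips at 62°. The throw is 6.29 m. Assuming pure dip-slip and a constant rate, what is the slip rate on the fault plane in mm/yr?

dip-slip = throw / sin(dip) = 6.29 m / sin(62°) = 7.124 m
rate = 7.124 m / 191 years = 0.0373 m/yr = 37.3 mm/yr

37.3 mm/yr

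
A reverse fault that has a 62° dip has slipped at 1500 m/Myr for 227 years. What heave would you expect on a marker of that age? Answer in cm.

16 cm

dip-slip = rate × time = 1500 m/Myr × 227 years = 0.3405 m
heave = dip-slip × cos(dip) = 0.3405 × cos(62°) = 0.160 m = 16 cm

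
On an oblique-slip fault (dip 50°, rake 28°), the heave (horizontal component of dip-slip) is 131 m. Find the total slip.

434 m

dip-slip = heave / cos(dip) = 131 / cos(50°) = 203.8 m
net slip = dip-slip / sin(rake) = 203.8 / sin(28°) = 434 m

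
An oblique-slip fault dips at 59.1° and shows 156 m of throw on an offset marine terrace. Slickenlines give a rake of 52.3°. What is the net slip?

dip-slip = throw / sin(dip) = 156 / sin(59.1°) = 181.8 m
net slip = dip-slip / sin(rake) = 181.8 / sin(52.3°) = 230 m

230 m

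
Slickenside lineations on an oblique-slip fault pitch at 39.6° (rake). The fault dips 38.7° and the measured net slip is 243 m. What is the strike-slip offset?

strike-slip = net slip × cos(rake) = 243 m × cos(39.6°) = 187 m

187 m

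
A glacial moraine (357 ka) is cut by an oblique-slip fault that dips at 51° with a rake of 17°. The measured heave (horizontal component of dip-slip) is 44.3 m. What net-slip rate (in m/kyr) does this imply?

0.674 m/kyr

dip-slip = heave / cos(dip) = 44.3 / cos(51°) = 70.39 m
net slip = dip-slip / sin(rake) = 70.39 / sin(17°) = 240.8 m
rate = 240.8 m / 357 ka = 0.000674 m/yr = 0.674 m/kyr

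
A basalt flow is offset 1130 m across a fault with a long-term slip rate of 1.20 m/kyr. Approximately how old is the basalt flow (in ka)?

age = offset / rate = 1130 m / (1.20 m/kyr) = 942000 yr = 942 ka

942 ka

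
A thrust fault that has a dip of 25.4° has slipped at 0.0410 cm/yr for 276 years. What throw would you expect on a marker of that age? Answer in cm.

dip-slip = rate × time = 0.0410 cm/yr × 276 years = 0.1132 m
throw = dip-slip × sin(dip) = 0.1132 × sin(25.4°) = 0.0485 m = 4.85 cm

4.85 cm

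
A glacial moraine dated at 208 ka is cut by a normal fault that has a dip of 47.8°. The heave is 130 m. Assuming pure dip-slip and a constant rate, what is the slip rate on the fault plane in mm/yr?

0.930 mm/yr

dip-slip = heave / cos(dip) = 130 m / cos(47.8°) = 193.5 m
rate = 193.5 m / 208 ka = 0.000930 m/yr = 0.930 mm/yr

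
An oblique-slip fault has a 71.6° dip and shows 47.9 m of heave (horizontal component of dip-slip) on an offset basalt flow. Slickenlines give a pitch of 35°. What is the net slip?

dip-slip = heave / cos(dip) = 47.9 / cos(71.6°) = 151.8 m
net slip = dip-slip / sin(rake) = 151.8 / sin(35°) = 265 m

265 m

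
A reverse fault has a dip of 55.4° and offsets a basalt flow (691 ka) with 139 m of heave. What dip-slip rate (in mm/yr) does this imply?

dip-slip = heave / cos(dip) = 139 m / cos(55.4°) = 244.8 m
rate = 244.8 m / 691 ka = 0.000354 m/yr = 0.354 mm/yr

0.354 mm/yr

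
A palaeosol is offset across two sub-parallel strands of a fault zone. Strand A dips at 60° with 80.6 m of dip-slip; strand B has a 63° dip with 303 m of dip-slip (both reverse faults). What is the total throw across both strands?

340 m

throw_A = 80.6 × sin(60°) = 69.80 m
throw_B = 303 × sin(63°) = 270 m
total = 69.80 + 270 = 340 m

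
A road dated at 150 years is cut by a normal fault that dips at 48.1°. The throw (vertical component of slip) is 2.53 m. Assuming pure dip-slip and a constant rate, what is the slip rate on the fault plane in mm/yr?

dip-slip = throw / sin(dip) = 2.53 m / sin(48.1°) = 3.399 m
rate = 3.399 m / 150 years = 0.0227 m/yr = 22.7 mm/yr

22.7 mm/yr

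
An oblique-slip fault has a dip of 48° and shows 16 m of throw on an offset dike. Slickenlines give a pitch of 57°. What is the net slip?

dip-slip = throw / sin(dip) = 16 / sin(48°) = 21.53 m
net slip = dip-slip / sin(rake) = 21.53 / sin(57°) = 25.7 m

25.7 m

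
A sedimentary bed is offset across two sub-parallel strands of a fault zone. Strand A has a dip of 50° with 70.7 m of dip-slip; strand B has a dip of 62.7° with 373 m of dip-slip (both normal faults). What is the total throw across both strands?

386 m

throw_A = 70.7 × sin(50°) = 54.16 m
throw_B = 373 × sin(62.7°) = 331.5 m
total = 54.16 + 331.5 = 386 m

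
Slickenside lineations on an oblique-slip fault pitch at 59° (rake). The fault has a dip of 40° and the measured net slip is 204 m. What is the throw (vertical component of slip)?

dip-slip = net slip × sin(rake) = 204 m × sin(59°) = 174.9 m
throw = dip-slip × sin(dip) = 174.9 × sin(40°) = 112 m

112 m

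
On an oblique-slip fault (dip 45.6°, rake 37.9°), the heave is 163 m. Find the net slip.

379 m

dip-slip = heave / cos(dip) = 163 / cos(45.6°) = 233 m
net slip = dip-slip / sin(rake) = 233 / sin(37.9°) = 379 m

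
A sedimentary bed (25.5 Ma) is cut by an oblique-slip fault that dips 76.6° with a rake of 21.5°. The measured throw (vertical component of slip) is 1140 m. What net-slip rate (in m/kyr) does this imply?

0.125 m/kyr

dip-slip = throw / sin(dip) = 1140 / sin(76.6°) = 1172 m
net slip = dip-slip / sin(rake) = 1172 / sin(21.5°) = 3198 m
rate = 3198 m / 25.5 Ma = 0.000125 m/yr = 0.125 m/kyr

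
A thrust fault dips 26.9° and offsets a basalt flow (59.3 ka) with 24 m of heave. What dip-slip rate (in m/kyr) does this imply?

dip-slip = heave / cos(dip) = 24 m / cos(26.9°) = 26.91 m
rate = 26.91 m / 59.3 ka = 0.000454 m/yr = 0.454 m/kyr

0.454 m/kyr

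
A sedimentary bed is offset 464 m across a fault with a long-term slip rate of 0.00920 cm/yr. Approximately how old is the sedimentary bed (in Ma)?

5.04 Ma

age = offset / rate = 464 m / (0.00920 cm/yr) = 5.04e+06 yr = 5.04 Ma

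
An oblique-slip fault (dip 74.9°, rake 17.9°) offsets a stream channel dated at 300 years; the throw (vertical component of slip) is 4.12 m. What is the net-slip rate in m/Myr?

dip-slip = throw / sin(dip) = 4.12 / sin(74.9°) = 4.267 m
net slip = dip-slip / sin(rake) = 4.267 / sin(17.9°) = 13.88 m
rate = 13.88 m / 300 years = 0.0463 m/yr = 46300 m/Myr

46300 m/Myr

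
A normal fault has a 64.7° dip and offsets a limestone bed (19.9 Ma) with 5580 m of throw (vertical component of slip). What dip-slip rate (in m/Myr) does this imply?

dip-slip = throw / sin(dip) = 5580 m / sin(64.7°) = 6172 m
rate = 6172 m / 19.9 Ma = 0.000310 m/yr = 310 m/Myr

310 m/Myr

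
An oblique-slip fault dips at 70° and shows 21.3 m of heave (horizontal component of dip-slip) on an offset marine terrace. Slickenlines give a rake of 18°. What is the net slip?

dip-slip = heave / cos(dip) = 21.3 / cos(70°) = 62.28 m
net slip = dip-slip / sin(rake) = 62.28 / sin(18°) = 202 m

202 m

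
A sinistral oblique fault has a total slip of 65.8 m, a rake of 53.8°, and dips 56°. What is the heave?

29.7 m

dip-slip = net slip × sin(rake) = 65.8 m × sin(53.8°) = 53.10 m
heave = dip-slip × cos(dip) = 53.10 × cos(56°) = 29.7 m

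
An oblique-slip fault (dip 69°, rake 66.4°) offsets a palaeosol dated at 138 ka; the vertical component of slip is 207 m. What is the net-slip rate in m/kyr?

dip-slip = throw / sin(dip) = 207 / sin(69°) = 221.7 m
net slip = dip-slip / sin(rake) = 221.7 / sin(66.4°) = 242 m
rate = 242 m / 138 ka = 0.00175 m/yr = 1.75 m/kyr

1.75 m/kyr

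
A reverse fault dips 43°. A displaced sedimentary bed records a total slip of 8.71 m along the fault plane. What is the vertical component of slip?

throw = dip-slip × sin(dip) = 8.71 m × sin(43°) = 5.94 m

5.94 m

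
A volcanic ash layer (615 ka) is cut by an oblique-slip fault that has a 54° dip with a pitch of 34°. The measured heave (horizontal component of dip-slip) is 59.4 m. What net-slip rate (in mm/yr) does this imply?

dip-slip = heave / cos(dip) = 59.4 / cos(54°) = 101.1 m
net slip = dip-slip / sin(rake) = 101.1 / sin(34°) = 180.7 m
rate = 180.7 m / 615 ka = 0.000294 m/yr = 0.294 mm/yr

0.294 mm/yr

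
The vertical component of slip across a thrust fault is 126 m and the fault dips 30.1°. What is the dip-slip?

251 m

dip-slip = throw / sin(dip) = 126 / sin(30.1°) = 251 m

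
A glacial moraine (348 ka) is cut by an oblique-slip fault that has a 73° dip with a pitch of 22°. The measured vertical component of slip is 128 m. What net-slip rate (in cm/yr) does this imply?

dip-slip = throw / sin(dip) = 128 / sin(73°) = 133.8 m
net slip = dip-slip / sin(rake) = 133.8 / sin(22°) = 357.3 m
rate = 357.3 m / 348 ka = 0.00103 m/yr = 0.103 cm/yr

0.103 cm/yr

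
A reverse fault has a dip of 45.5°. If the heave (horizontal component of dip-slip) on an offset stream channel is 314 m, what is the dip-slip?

448 m

dip-slip = heave / cos(dip) = 314 / cos(45.5°) = 448 m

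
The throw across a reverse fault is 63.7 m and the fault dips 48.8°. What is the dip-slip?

dip-slip = throw / sin(dip) = 63.7 / sin(48.8°) = 84.7 m

84.7 m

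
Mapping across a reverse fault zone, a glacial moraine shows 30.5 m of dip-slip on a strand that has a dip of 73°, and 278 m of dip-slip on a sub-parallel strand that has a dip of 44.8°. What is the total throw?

225 m

throw_A = 30.5 × sin(73°) = 29.17 m
throw_B = 278 × sin(44.8°) = 195.9 m
total = 29.17 + 195.9 = 225 m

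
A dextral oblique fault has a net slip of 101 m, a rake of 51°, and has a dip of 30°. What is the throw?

dip-slip = net slip × sin(rake) = 101 m × sin(51°) = 78.49 m
throw = dip-slip × sin(dip) = 78.49 × sin(30°) = 39.2 m

39.2 m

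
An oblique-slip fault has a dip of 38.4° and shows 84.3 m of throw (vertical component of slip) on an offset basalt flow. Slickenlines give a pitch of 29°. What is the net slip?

280 m

dip-slip = throw / sin(dip) = 84.3 / sin(38.4°) = 135.7 m
net slip = dip-slip / sin(rake) = 135.7 / sin(29°) = 280 m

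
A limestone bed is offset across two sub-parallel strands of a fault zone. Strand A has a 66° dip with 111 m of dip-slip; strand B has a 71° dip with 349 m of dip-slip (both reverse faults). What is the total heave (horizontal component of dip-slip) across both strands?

heave_A = 111 × cos(66°) = 45.15 m
heave_B = 349 × cos(71°) = 113.6 m
total = 45.15 + 113.6 = 159 m

159 m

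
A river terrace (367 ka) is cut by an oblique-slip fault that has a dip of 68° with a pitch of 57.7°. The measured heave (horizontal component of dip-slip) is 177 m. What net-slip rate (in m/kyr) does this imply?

1.52 m/kyr

dip-slip = heave / cos(dip) = 177 / cos(68°) = 472.5 m
net slip = dip-slip / sin(rake) = 472.5 / sin(57.7°) = 559 m
rate = 559 m / 367 ka = 0.00152 m/yr = 1.52 m/kyr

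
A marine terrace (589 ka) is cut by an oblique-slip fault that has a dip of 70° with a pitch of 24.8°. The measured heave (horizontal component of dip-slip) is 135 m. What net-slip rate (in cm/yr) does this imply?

0.160 cm/yr

dip-slip = heave / cos(dip) = 135 / cos(70°) = 394.7 m
net slip = dip-slip / sin(rake) = 394.7 / sin(24.8°) = 941 m
rate = 941 m / 589 ka = 0.00160 m/yr = 0.160 cm/yr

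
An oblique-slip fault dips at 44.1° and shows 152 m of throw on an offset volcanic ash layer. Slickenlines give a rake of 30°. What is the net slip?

dip-slip = throw / sin(dip) = 152 / sin(44.1°) = 218.4 m
net slip = dip-slip / sin(rake) = 218.4 / sin(30°) = 437 m

437 m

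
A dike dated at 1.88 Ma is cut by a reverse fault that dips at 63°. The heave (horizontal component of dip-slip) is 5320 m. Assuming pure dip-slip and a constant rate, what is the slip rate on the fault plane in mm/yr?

dip-slip = heave / cos(dip) = 5320 m / cos(63°) = 11720 m
rate = 11720 m / 1.88 Ma = 0.00623 m/yr = 6.23 mm/yr

6.23 mm/yr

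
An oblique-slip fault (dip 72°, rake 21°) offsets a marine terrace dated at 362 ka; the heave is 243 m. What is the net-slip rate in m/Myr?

6060 m/Myr

dip-slip = heave / cos(dip) = 243 / cos(72°) = 786.4 m
net slip = dip-slip / sin(rake) = 786.4 / sin(21°) = 2194 m
rate = 2194 m / 362 ka = 0.00606 m/yr = 6060 m/Myr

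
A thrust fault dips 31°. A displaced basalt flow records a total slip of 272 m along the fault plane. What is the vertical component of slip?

140 m

throw = dip-slip × sin(dip) = 272 m × sin(31°) = 140 m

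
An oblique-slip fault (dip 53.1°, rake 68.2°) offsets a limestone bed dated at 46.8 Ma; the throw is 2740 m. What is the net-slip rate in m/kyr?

0.0789 m/kyr

dip-slip = throw / sin(dip) = 2740 / sin(53.1°) = 3426 m
net slip = dip-slip / sin(rake) = 3426 / sin(68.2°) = 3690 m
rate = 3690 m / 46.8 Ma = 0.0000789 m/yr = 0.0789 m/kyr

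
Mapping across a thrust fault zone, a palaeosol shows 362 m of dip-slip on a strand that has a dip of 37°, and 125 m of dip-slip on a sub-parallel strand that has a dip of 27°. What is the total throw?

275 m

throw_A = 362 × sin(37°) = 217.9 m
throw_B = 125 × sin(27°) = 56.75 m
total = 217.9 + 56.75 = 275 m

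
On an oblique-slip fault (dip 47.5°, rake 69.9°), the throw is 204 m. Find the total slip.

295 m

dip-slip = throw / sin(dip) = 204 / sin(47.5°) = 276.7 m
net slip = dip-slip / sin(rake) = 276.7 / sin(69.9°) = 295 m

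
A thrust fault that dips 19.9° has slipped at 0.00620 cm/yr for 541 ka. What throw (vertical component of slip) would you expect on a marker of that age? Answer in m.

11.4 m

dip-slip = rate × time = 0.00620 cm/yr × 541 ka = 33.54 m
throw = dip-slip × sin(dip) = 33.54 × sin(19.9°) = 11.4 m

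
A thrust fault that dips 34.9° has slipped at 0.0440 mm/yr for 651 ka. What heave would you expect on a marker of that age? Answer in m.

23.5 m

dip-slip = rate × time = 0.0440 mm/yr × 651 ka = 28.64 m
heave = dip-slip × cos(dip) = 28.64 × cos(34.9°) = 23.5 m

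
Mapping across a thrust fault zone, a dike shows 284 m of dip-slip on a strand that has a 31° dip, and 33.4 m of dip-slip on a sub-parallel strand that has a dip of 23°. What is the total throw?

throw_A = 284 × sin(31°) = 146.3 m
throw_B = 33.4 × sin(23°) = 13.05 m
total = 146.3 + 13.05 = 159 m

159 m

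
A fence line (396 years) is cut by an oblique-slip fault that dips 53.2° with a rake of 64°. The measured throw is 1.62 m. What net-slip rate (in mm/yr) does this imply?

dip-slip = throw / sin(dip) = 1.62 / sin(53.2°) = 2.023 m
net slip = dip-slip / sin(rake) = 2.023 / sin(64°) = 2.251 m
rate = 2.251 m / 396 years = 0.00568 m/yr = 5.68 mm/yr

5.68 mm/yr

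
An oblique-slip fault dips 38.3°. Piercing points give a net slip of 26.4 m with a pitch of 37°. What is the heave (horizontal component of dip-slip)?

dip-slip = net slip × sin(rake) = 26.4 m × sin(37°) = 15.89 m
heave = dip-slip × cos(dip) = 15.89 × cos(38.3°) = 12.5 m

12.5 m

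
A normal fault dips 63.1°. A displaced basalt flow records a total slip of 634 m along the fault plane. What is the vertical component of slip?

throw = dip-slip × sin(dip) = 634 m × sin(63.1°) = 565 m

565 m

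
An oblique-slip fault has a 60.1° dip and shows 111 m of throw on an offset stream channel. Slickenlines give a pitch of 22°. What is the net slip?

dip-slip = throw / sin(dip) = 111 / sin(60.1°) = 128 m
net slip = dip-slip / sin(rake) = 128 / sin(22°) = 342 m

342 m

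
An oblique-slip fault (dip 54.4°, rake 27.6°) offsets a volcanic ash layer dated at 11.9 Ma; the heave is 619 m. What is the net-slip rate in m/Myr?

dip-slip = heave / cos(dip) = 619 / cos(54.4°) = 1063 m
net slip = dip-slip / sin(rake) = 1063 / sin(27.6°) = 2295 m
rate = 2295 m / 11.9 Ma = 0.000193 m/yr = 193 m/Myr

193 m/Myr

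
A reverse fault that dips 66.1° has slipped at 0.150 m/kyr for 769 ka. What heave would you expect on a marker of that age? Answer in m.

dip-slip = rate × time = 0.150 m/kyr × 769 ka = 115.3 m
heave = dip-slip × cos(dip) = 115.3 × cos(66.1°) = 46.7 m

46.7 m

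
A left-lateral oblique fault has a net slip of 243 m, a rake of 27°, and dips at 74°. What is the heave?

30.4 m

dip-slip = net slip × sin(rake) = 243 m × sin(27°) = 110.3 m
heave = dip-slip × cos(dip) = 110.3 × cos(74°) = 30.4 m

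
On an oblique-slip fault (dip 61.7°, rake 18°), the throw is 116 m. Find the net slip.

dip-slip = throw / sin(dip) = 116 / sin(61.7°) = 131.7 m
net slip = dip-slip / sin(rake) = 131.7 / sin(18°) = 426 m

426 m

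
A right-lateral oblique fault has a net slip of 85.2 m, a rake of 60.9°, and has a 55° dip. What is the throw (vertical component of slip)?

dip-slip = net slip × sin(rake) = 85.2 m × sin(60.9°) = 74.45 m
throw = dip-slip × sin(dip) = 74.45 × sin(55°) = 61 m

61 m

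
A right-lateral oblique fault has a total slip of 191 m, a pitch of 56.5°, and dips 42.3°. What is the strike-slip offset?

105 m

strike-slip = net slip × cos(rake) = 191 m × cos(56.5°) = 105 m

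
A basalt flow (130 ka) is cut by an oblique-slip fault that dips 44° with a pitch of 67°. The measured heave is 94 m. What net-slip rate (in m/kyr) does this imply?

dip-slip = heave / cos(dip) = 94 / cos(44°) = 130.7 m
net slip = dip-slip / sin(rake) = 130.7 / sin(67°) = 142 m
rate = 142 m / 130 ka = 0.00109 m/yr = 1.09 m/kyr

1.09 m/kyr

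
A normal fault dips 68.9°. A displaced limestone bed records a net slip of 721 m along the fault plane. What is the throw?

673 m

throw = dip-slip × sin(dip) = 721 m × sin(68.9°) = 673 m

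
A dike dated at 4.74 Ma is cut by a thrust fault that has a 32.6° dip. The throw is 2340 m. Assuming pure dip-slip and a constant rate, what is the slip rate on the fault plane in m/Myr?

dip-slip = throw / sin(dip) = 2340 m / sin(32.6°) = 4343 m
rate = 4343 m / 4.74 Ma = 0.000916 m/yr = 916 m/Myr

916 m/Myr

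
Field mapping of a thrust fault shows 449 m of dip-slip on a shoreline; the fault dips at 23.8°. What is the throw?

181 m

throw = dip-slip × sin(dip) = 449 m × sin(23.8°) = 181 m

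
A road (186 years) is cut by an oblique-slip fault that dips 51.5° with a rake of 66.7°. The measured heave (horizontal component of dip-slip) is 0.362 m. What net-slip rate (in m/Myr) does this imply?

3400 m/Myr

dip-slip = heave / cos(dip) = 0.362 / cos(51.5°) = 0.5815 m
net slip = dip-slip / sin(rake) = 0.5815 / sin(66.7°) = 0.6331 m
rate = 0.6331 m / 186 years = 0.00340 m/yr = 3400 m/Myr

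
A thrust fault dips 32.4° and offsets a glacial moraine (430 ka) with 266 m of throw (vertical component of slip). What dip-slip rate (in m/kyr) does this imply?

dip-slip = throw / sin(dip) = 266 m / sin(32.4°) = 496.4 m
rate = 496.4 m / 430 ka = 0.00115 m/yr = 1.15 m/kyr

1.15 m/kyr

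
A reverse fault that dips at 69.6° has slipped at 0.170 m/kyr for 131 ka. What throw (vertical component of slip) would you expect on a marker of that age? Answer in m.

20.9 m

dip-slip = rate × time = 0.170 m/kyr × 131 ka = 22.27 m
throw = dip-slip × sin(dip) = 22.27 × sin(69.6°) = 20.9 m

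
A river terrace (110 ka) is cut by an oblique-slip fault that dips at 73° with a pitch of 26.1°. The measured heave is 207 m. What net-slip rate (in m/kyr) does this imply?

14.6 m/kyr

dip-slip = heave / cos(dip) = 207 / cos(73°) = 708 m
net slip = dip-slip / sin(rake) = 708 / sin(26.1°) = 1609 m
rate = 1609 m / 110 ka = 0.0146 m/yr = 14.6 m/kyr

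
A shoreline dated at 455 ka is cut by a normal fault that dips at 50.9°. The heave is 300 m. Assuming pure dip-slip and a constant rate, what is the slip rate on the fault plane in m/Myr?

1050 m/Myr

dip-slip = heave / cos(dip) = 300 m / cos(50.9°) = 475.7 m
rate = 475.7 m / 455 ka = 0.00105 m/yr = 1050 m/Myr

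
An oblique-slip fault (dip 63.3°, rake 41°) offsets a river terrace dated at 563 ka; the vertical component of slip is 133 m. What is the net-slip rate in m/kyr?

dip-slip = throw / sin(dip) = 133 / sin(63.3°) = 148.9 m
net slip = dip-slip / sin(rake) = 148.9 / sin(41°) = 226.9 m
rate = 226.9 m / 563 ka = 0.000403 m/yr = 0.403 m/kyr

0.403 m/kyr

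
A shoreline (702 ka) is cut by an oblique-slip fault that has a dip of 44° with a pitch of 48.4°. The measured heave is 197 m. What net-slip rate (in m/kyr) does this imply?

dip-slip = heave / cos(dip) = 197 / cos(44°) = 273.9 m
net slip = dip-slip / sin(rake) = 273.9 / sin(48.4°) = 366.2 m
rate = 366.2 m / 702 ka = 0.000522 m/yr = 0.522 m/kyr

0.522 m/kyr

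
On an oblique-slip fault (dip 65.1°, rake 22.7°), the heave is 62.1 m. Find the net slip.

382 m

dip-slip = heave / cos(dip) = 62.1 / cos(65.1°) = 147.5 m
net slip = dip-slip / sin(rake) = 147.5 / sin(22.7°) = 382 m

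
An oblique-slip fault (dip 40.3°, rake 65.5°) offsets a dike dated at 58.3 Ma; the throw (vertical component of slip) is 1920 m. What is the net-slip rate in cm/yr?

dip-slip = throw / sin(dip) = 1920 / sin(40.3°) = 2969 m
net slip = dip-slip / sin(rake) = 2969 / sin(65.5°) = 3262 m
rate = 3262 m / 58.3 Ma = 0.0000560 m/yr = 0.00560 cm/yr

0.00560 cm/yr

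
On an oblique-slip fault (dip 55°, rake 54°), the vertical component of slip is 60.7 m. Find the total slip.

91.6 m

dip-slip = throw / sin(dip) = 60.7 / sin(55°) = 74.10 m
net slip = dip-slip / sin(rake) = 74.10 / sin(54°) = 91.6 m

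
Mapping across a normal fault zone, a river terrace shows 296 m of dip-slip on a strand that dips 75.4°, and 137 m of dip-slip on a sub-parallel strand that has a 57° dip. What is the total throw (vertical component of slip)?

throw_A = 296 × sin(75.4°) = 286.4 m
throw_B = 137 × sin(57°) = 114.9 m
total = 286.4 + 114.9 = 401 m

401 m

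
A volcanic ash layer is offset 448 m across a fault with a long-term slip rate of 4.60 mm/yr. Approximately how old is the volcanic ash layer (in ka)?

97.4 ka

age = offset / rate = 448 m / (4.60 mm/yr) = 97400 yr = 97.4 ka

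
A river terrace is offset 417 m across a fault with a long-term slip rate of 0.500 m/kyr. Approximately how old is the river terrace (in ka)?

834 ka

age = offset / rate = 417 m / (0.500 m/kyr) = 834000 yr = 834 ka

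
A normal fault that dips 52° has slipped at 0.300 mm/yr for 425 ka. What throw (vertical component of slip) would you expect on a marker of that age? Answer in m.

dip-slip = rate × time = 0.300 mm/yr × 425 ka = 127.5 m
throw = dip-slip × sin(dip) = 127.5 × sin(52°) = 100 m

100 m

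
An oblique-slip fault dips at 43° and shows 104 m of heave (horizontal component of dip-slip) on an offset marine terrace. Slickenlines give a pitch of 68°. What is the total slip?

dip-slip = heave / cos(dip) = 104 / cos(43°) = 142.2 m
net slip = dip-slip / sin(rake) = 142.2 / sin(68°) = 153 m

153 m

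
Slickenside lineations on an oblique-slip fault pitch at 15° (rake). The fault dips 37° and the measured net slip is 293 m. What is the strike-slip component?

strike-slip = net slip × cos(rake) = 293 m × cos(15°) = 283 m

283 m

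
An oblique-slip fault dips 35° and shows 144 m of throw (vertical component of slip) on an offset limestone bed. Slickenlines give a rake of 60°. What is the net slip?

dip-slip = throw / sin(dip) = 144 / sin(35°) = 251.1 m
net slip = dip-slip / sin(rake) = 251.1 / sin(60°) = 290 m

290 m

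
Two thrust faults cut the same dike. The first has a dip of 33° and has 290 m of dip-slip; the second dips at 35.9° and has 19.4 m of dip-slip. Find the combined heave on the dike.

heave_A = 290 × cos(33°) = 243.2 m
heave_B = 19.4 × cos(35.9°) = 15.71 m
total = 243.2 + 15.71 = 259 m

259 m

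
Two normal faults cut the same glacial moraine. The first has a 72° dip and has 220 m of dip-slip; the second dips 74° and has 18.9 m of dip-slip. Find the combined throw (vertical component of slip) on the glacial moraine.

227 m

throw_A = 220 × sin(72°) = 209.2 m
throw_B = 18.9 × sin(74°) = 18.17 m
total = 209.2 + 18.17 = 227 m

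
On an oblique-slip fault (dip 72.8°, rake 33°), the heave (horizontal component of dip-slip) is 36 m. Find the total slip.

224 m

dip-slip = heave / cos(dip) = 36 / cos(72.8°) = 121.7 m
net slip = dip-slip / sin(rake) = 121.7 / sin(33°) = 224 m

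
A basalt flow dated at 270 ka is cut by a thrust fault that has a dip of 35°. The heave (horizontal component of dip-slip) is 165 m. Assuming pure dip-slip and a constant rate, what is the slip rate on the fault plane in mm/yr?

0.746 mm/yr

dip-slip = heave / cos(dip) = 165 m / cos(35°) = 201.4 m
rate = 201.4 m / 270 ka = 0.000746 m/yr = 0.746 mm/yr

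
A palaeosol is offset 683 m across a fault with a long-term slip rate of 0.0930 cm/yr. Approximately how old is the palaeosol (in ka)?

734 ka

age = offset / rate = 683 m / (0.0930 cm/yr) = 734000 yr = 734 ka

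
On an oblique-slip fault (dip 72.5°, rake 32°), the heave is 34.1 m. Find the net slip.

214 m

dip-slip = heave / cos(dip) = 34.1 / cos(72.5°) = 113.4 m
net slip = dip-slip / sin(rake) = 113.4 / sin(32°) = 214 m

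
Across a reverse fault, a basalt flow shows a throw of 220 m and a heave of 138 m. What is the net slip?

net slip = √(throw² + heave²) = √(220² + 138²) = 260 m

260 m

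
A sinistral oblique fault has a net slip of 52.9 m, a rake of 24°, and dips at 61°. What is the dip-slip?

dip-slip = net slip × sin(rake) = 52.9 m × sin(24°) = 21.5 m

21.5 m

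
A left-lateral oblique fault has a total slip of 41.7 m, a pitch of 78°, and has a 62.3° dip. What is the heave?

dip-slip = net slip × sin(rake) = 41.7 m × sin(78°) = 40.79 m
heave = dip-slip × cos(dip) = 40.79 × cos(62.3°) = 19 m

19 m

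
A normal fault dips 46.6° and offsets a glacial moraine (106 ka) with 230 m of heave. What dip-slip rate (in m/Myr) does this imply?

dip-slip = heave / cos(dip) = 230 m / cos(46.6°) = 334.7 m
rate = 334.7 m / 106 ka = 0.00316 m/yr = 3160 m/Myr

3160 m/Myr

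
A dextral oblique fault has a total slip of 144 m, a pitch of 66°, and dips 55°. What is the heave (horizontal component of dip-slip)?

75.5 m

dip-slip = net slip × sin(rake) = 144 m × sin(66°) = 131.6 m
heave = dip-slip × cos(dip) = 131.6 × cos(55°) = 75.5 m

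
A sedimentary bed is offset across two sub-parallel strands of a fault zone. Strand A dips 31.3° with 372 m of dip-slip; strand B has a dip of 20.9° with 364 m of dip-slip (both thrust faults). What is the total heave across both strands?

heave_A = 372 × cos(31.3°) = 317.9 m
heave_B = 364 × cos(20.9°) = 340.1 m
total = 317.9 + 340.1 = 658 m

658 m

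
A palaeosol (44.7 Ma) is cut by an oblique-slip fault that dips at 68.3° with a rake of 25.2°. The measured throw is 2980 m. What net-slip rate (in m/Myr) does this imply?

169 m/Myr

dip-slip = throw / sin(dip) = 2980 / sin(68.3°) = 3207 m
net slip = dip-slip / sin(rake) = 3207 / sin(25.2°) = 7533 m
rate = 7533 m / 44.7 Ma = 0.000169 m/yr = 169 m/Myr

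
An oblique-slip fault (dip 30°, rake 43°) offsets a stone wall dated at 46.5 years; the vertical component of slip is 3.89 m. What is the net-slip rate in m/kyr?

245 m/kyr

dip-slip = throw / sin(dip) = 3.89 / sin(30°) = 7.780 m
net slip = dip-slip / sin(rake) = 7.780 / sin(43°) = 11.41 m
rate = 11.41 m / 46.5 years = 0.245 m/yr = 245 m/kyr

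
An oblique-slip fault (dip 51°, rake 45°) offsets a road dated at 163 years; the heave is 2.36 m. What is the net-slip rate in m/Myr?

32500 m/Myr

dip-slip = heave / cos(dip) = 2.36 / cos(51°) = 3.750 m
net slip = dip-slip / sin(rake) = 3.750 / sin(45°) = 5.303 m
rate = 5.303 m / 163 years = 0.0325 m/yr = 32500 m/Myr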